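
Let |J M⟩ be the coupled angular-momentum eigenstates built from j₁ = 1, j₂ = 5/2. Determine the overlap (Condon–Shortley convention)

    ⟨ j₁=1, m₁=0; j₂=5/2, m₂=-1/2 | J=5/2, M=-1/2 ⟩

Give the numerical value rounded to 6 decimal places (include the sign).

j₁+j₂−J=1  J+j₁−j₂=1  J−j₁+j₂=4  j₁+j₂+J+1=7
(j₁±m₁, j₂±m₂, J±M) = (1,1,2,3,2,3)
P² = 144/35
sum k=0..1:
  [0] +1/4 = 1/4
  [1] −1/6 = -1/6
S = 1/12
C² = P²·S² = 1/35 ; C = +0.169031

+√(1/35) = +0.169031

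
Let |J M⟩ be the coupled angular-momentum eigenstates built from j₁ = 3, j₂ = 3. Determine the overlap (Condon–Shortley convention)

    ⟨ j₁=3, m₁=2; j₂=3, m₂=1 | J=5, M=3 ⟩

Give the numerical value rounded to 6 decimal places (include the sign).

j₁+j₂−J=1  J+j₁−j₂=5  J−j₁+j₂=5  j₁+j₂+J+1=12
(j₁±m₁, j₂±m₂, J±M) = (5,1,4,2,8,2)
P² = 153600
sum k=0..1:
  [0] +1/576 = 1/576
  [1] −1/1440 = -1/1440
S = 1/960
C² = P²·S² = 1/6 ; C = +0.408248

+0.408248  (= +√(1/6))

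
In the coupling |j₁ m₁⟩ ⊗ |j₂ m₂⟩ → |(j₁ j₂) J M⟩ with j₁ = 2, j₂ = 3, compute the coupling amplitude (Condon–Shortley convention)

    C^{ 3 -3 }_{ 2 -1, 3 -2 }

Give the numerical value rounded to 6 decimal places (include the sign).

√[7·2!2!4!/9! · 1!3!1!5!0!6!] = √(960)
  +(−1)^1/∏(1,1,2,0,0,4)! = -1/48  (running -1/48)
⟨..|..⟩ = √(960)·(-1/48) = -0.645497

-0.645497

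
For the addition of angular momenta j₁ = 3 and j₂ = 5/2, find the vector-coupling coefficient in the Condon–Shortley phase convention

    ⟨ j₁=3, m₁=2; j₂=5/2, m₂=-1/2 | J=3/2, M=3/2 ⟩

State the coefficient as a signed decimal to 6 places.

−√(2/7) ≈ -0.534522

triangle: 4!×2!×1!/8! = 48/40320
(j±m)!: 5!×1!×2!×3!×3!×0! = 8640
prefactor² = (2J+1)×Δ×N² = 288/7
  k=1: −1/(1!×3!×0!×1!×2!×0!) = -1/12
Σ = -1/12  ⇒  CG² = 288/7×(-1/12)² = 2/7
CG = −√(2/7) = -0.534522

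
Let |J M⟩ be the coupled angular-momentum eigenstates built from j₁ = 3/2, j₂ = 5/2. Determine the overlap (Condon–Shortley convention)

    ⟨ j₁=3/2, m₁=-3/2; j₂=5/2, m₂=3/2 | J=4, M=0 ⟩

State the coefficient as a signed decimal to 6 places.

√[9·0!3!5!/9! · 0!3!4!1!4!4!] = √(10368/7)
  +(−1)^0/∏(0,0,3,4,0,1)! = 1/144  (running 1/144)
⟨..|..⟩ = √(10368/7)·(1/144) = +0.267261

+√(1/14) = +0.267261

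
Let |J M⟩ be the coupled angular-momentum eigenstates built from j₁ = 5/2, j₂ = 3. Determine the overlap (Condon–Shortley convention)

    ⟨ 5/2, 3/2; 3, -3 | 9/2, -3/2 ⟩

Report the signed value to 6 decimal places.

j₁+j₂−J=1  J+j₁−j₂=4  J−j₁+j₂=5  j₁+j₂+J+1=11
(j₁±m₁, j₂±m₂, J±M) = (4,1,0,6,3,6)
P² = 4147200/77
sum k=0..0:
  [0] +1/720 = 1/720
S = 1/720
C² = P²·S² = 8/77 ; C = +0.322329

+√(8/77) ≈ +0.322329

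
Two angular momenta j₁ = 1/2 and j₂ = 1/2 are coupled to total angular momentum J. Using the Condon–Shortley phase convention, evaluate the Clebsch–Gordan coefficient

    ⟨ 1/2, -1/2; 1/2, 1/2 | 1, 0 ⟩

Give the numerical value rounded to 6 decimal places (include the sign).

+√(1/2) = +0.707107

j₁+j₂−J=0  J+j₁−j₂=1  J−j₁+j₂=1  j₁+j₂+J+1=3
(j₁±m₁, j₂±m₂, J±M) = (0,1,1,0,1,1)
P² = 1/2
sum k=0..0:
  [0] +1/1 = 1
S = 1
C² = P²·S² = 1/2 ; C = +0.707107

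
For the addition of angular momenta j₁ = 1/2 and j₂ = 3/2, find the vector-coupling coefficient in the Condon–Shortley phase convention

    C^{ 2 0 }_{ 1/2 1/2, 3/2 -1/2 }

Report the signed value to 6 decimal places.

√[5·0!1!3!/5! · 1!0!1!2!2!2!] = √(2)
  +(−1)^0/∏(0,0,0,1,1,2)! = 1/2  (running 1/2)
⟨..|..⟩ = √(2)·(1/2) = +0.707107

+√(1/2) ≈ +0.707107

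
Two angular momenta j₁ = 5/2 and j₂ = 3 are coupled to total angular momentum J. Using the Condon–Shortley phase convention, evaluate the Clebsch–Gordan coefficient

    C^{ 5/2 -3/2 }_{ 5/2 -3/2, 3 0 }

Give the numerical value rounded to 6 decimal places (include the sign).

j₁+j₂−J=3  J+j₁−j₂=2  J−j₁+j₂=3  j₁+j₂+J+1=9
(j₁±m₁, j₂±m₂, J±M) = (1,4,3,3,1,4)
P² = 864/35
sum k=2..3:
  [2] +1/8 = 1/8
  [3] −1/36 = -1/36
S = 7/72
C² = P²·S² = 7/30 ; C = +0.483046

+0.483046  (= +√(7/30))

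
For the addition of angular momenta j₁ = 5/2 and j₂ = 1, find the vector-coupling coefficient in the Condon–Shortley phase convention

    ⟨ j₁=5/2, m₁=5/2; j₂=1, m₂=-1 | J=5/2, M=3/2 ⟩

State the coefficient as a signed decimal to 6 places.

+√(2/7) ≈ +0.534522

triangle: 1!×4!×1!/7! = 24/5040
(j±m)!: 5!×0!×0!×2!×4!×1! = 5760
prefactor² = (2J+1)×Δ×N² = 1152/7
  k=0: +1/(0!×1!×0!×0!×4!×1!) = 1/24
Σ = 1/24  ⇒  CG² = 1152/7×1/24² = 2/7
CG = +√(2/7) = +0.534522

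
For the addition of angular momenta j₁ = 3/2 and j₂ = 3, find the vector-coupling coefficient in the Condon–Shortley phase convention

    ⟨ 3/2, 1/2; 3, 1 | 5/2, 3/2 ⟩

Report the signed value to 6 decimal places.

j₁+j₂−J=2  J+j₁−j₂=1  J−j₁+j₂=4  j₁+j₂+J+1=8
(j₁±m₁, j₂±m₂, J±M) = (2,1,4,2,4,1)
P² = 576/35
sum k=0..1:
  [0] +1/48 = 1/48
  [1] −1/6 = -1/6
S = -7/48
C² = P²·S² = 7/20 ; C = -0.591608

−√(7/20) ≈ -0.591608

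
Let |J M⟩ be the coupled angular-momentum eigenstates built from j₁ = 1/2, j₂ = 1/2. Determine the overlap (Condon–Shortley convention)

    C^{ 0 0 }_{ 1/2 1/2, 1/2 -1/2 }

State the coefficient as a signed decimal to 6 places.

+√(1/2) ≈ +0.707107

triangle: 1!×0!×0!/2! = 1/2
(j±m)!: 1!×0!×0!×1!×0!×0! = 1
prefactor² = (2J+1)×Δ×N² = 1/2
  k=0: +1/(0!×1!×0!×0!×0!×0!) = 1
Σ = 1  ⇒  CG² = 1/2×1² = 1/2
CG = +√(1/2) = +0.707107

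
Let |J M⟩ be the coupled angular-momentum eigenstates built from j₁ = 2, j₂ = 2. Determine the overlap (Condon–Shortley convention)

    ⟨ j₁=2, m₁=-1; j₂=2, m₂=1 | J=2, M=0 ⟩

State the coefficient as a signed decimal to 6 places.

triangle: 2!×2!×2!/7! = 8/5040
(j±m)!: 1!×3!×3!×1!×2!×2! = 144
prefactor² = (2J+1)×Δ×N² = 8/7
  k=1: −1/(1!×1!×2!×2!×0!×0!) = -1/4
  k=2: +1/(2!×0!×1!×1!×1!×1!) = 1/2
Σ = 1/4  ⇒  CG² = 8/7×1/4² = 1/14
CG = +√(1/14) = +0.267261

+√(1/14) = +0.267261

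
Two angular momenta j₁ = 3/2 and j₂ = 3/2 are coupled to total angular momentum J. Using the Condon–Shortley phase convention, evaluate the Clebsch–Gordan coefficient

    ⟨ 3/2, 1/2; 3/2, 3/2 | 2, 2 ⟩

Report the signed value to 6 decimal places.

j₁+j₂−J=1  J+j₁−j₂=2  J−j₁+j₂=2  j₁+j₂+J+1=6
(j₁±m₁, j₂±m₂, J±M) = (2,1,3,0,4,0)
P² = 8
sum k=1..1:
  [1] −1/4 = -1/4
S = -1/4
C² = P²·S² = 1/2 ; C = -0.707107

−√(1/2) = -0.707107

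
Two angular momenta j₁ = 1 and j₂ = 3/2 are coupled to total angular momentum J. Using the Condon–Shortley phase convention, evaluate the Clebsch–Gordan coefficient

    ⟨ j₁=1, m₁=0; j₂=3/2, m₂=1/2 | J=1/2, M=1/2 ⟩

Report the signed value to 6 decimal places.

-0.577350

j₁+j₂−J=2  J+j₁−j₂=0  J−j₁+j₂=1  j₁+j₂+J+1=4
(j₁±m₁, j₂±m₂, J±M) = (1,1,2,1,1,0)
P² = 1/3
sum k=1..1:
  [1] −1/1 = -1
S = -1
C² = P²·S² = 1/3 ; C = -0.577350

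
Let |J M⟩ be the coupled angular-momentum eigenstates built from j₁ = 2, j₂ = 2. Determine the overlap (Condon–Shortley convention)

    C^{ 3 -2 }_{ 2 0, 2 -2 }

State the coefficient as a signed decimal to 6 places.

+0.707107  (= +√(1/2))

√[7·1!3!3!/8! · 2!2!0!4!1!5!] = √(72)
  +(−1)^0/∏(0,1,2,0,1,3)! = 1/12  (running 1/12)
⟨..|..⟩ = √(72)·(1/12) = +0.707107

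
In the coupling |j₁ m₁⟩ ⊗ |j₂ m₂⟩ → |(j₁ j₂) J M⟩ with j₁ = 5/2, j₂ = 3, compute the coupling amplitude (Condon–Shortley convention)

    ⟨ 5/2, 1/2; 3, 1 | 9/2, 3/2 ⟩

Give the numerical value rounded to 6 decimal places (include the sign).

−√(5/231) ≈ -0.147122

j₁+j₂−J=1  J+j₁−j₂=4  J−j₁+j₂=5  j₁+j₂+J+1=11
(j₁±m₁, j₂±m₂, J±M) = (3,2,4,2,6,3)
P² = 138240/77
sum k=0..1:
  [0] +1/96 = 1/96
  [1] −1/72 = -1/72
S = -1/288
C² = P²·S² = 5/231 ; C = -0.147122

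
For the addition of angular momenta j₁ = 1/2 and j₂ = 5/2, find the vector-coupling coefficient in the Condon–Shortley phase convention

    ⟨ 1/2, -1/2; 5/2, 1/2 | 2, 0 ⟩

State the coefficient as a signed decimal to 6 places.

√[5·1!0!4!/6! · 0!1!3!2!2!2!] = √(8)
  +(−1)^1/∏(1,0,0,2,0,2)! = -1/4  (running -1/4)
⟨..|..⟩ = √(8)·(-1/4) = -0.707107

-0.707107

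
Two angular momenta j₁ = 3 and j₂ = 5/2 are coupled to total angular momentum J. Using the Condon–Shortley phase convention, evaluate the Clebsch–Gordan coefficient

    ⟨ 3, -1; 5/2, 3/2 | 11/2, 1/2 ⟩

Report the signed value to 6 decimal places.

triangle: 0!×6!×5!/12! = 86400/479001600
(j±m)!: 2!×4!×4!×1!×6!×5! = 99532800
prefactor² = (2J+1)×Δ×N² = 16588800/77
  k=0: +1/(0!×0!×4!×4!×2!×1!) = 1/1152
Σ = 1/1152  ⇒  CG² = 16588800/77×1/1152² = 25/154
CG = +√(25/154) = +0.402911

+0.402911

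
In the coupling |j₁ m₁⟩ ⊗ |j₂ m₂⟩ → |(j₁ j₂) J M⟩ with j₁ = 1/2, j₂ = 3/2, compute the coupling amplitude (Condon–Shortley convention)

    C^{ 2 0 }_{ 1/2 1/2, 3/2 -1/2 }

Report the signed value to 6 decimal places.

+√(1/2) = +0.707107

√[5·0!1!3!/5! · 1!0!1!2!2!2!] = √(2)
  +(−1)^0/∏(0,0,0,1,1,2)! = 1/2  (running 1/2)
⟨..|..⟩ = √(2)·(1/2) = +0.707107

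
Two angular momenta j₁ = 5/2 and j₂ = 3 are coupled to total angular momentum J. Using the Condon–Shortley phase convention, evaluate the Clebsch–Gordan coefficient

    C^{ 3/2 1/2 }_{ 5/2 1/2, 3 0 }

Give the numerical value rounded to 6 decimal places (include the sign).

+0.338062  (= +√(4/35))

triangle: 4!·1!·2!/8! = 48/40320
(j±m)!: 3!·2!·3!·3!·2!·1! = 864
prefactor² = (2J+1)·Δ·N² = 144/35
  k=1: −1/(1!·3!·1!·2!·0!·0!) = -1/12
  k=2: +1/(2!·2!·0!·1!·1!·1!) = 1/4
Σ = 1/6  ⇒  CG² = 144/35·1/6² = 4/35
CG = +√(4/35) = +0.338062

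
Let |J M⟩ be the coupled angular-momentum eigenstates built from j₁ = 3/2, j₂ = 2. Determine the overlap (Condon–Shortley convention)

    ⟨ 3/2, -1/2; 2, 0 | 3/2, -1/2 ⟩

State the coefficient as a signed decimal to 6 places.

-0.447214  (= −√(1/5))

triangle: 2!·1!·2!/6! = 4/720
(j±m)!: 1!·2!·2!·2!·1!·2! = 16
prefactor² = (2J+1)·Δ·N² = 16/45
  k=1: −1/(1!·1!·1!·1!·0!·1!) = -1
  k=2: +1/(2!·0!·0!·0!·1!·2!) = 1/4
Σ = -3/4  ⇒  CG² = 16/45·(-3/4)² = 1/5
CG = −√(1/5) = -0.447214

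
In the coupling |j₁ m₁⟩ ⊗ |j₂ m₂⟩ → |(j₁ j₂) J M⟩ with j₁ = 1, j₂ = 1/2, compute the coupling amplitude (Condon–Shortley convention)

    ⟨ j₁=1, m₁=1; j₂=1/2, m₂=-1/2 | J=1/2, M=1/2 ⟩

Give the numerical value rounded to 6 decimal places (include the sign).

√[2·1!1!0!/3! · 2!0!0!1!1!0!] = √(2/3)
  +(−1)^0/∏(0,1,0,0,1,0)! = 1  (running 1)
⟨..|..⟩ = √(2/3)·(1) = +0.816497

+√(2/3) = +0.816497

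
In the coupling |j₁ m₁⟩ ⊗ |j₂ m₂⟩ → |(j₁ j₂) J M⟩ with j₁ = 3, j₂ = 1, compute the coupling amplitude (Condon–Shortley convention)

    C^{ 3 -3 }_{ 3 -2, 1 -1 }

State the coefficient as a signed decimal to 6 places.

j₁+j₂−J=1  J+j₁−j₂=5  J−j₁+j₂=1  j₁+j₂+J+1=8
(j₁±m₁, j₂±m₂, J±M) = (1,5,0,2,0,6)
P² = 3600
sum k=0..0:
  [0] +1/120 = 1/120
S = 1/120
C² = P²·S² = 1/4 ; C = +0.500000

+0.500000  (= +√(1/4))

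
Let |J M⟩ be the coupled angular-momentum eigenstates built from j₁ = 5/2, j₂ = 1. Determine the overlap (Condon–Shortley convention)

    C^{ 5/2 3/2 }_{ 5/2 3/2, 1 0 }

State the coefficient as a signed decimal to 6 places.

+√(9/35) ≈ +0.507093

triangle: 1!×4!×1!/7! = 24/5040
(j±m)!: 4!×1!×1!×1!×4!×1! = 576
prefactor² = (2J+1)×Δ×N² = 576/35
  k=0: +1/(0!×1!×1!×1!×3!×0!) = 1/6
  k=1: −1/(1!×0!×0!×0!×4!×1!) = -1/24
Σ = 1/8  ⇒  CG² = 576/35×1/8² = 9/35
CG = +√(9/35) = +0.507093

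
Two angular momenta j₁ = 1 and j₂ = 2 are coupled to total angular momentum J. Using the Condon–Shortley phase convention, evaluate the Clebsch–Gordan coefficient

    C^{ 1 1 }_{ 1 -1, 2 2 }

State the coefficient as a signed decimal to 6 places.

+0.774597

√[3·2!0!2!/5! · 0!2!4!0!2!0!] = √(48/5)
  +(−1)^2/∏(2,0,0,2,0,0)! = 1/4  (running 1/4)
⟨..|..⟩ = √(48/5)·(1/4) = +0.774597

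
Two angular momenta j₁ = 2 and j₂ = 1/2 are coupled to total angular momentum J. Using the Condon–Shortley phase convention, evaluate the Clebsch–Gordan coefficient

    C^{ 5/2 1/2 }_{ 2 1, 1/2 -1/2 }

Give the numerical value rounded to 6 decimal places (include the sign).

triangle: 0!·4!·1!/6! = 24/720
(j±m)!: 3!·1!·0!·1!·3!·2! = 72
prefactor² = (2J+1)·Δ·N² = 72/5
  k=0: +1/(0!·0!·1!·0!·3!·1!) = 1/6
Σ = 1/6  ⇒  CG² = 72/5·1/6² = 2/5
CG = +√(2/5) = +0.632456

+√(2/5) = +0.632456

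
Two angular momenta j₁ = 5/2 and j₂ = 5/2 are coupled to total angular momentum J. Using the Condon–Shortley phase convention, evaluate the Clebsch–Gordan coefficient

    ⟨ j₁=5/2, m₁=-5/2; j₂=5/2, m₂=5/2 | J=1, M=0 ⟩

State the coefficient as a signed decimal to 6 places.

+√(5/14) = +0.597614

triangle: 4!·1!·1!/7! = 24/5040
(j±m)!: 0!·5!·5!·0!·1!·1! = 14400
prefactor² = (2J+1)·Δ·N² = 1440/7
  k=4: +1/(4!·0!·1!·1!·0!·0!) = 1/24
Σ = 1/24  ⇒  CG² = 1440/7·1/24² = 5/14
CG = +√(5/14) = +0.597614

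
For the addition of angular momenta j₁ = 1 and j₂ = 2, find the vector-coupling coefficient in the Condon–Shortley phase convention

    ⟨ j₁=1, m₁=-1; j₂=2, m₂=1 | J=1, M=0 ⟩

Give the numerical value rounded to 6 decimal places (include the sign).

+√(3/10) ≈ +0.547723

triangle: 2!*0!*2!/5! = 4/120
(j±m)!: 0!*2!*3!*1!*1!*1! = 12
prefactor² = (2J+1)*Δ*N² = 6/5
  k=2: +1/(2!*0!*0!*1!*0!*1!) = 1/2
Σ = 1/2  ⇒  CG² = 6/5*1/2² = 3/10
CG = +√(3/10) = +0.547723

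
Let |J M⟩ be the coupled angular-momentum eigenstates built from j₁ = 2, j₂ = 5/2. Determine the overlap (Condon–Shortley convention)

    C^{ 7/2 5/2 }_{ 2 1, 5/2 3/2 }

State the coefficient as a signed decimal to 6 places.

−√(1/63) ≈ -0.125988

triangle: 1!×3!×4!/9! = 144/362880
(j±m)!: 3!×1!×4!×1!×6!×1! = 103680
prefactor² = (2J+1)×Δ×N² = 2304/7
  k=0: +1/(0!×1!×1!×4!×2!×0!) = 1/48
  k=1: −1/(1!×0!×0!×3!×3!×1!) = -1/36
Σ = -1/144  ⇒  CG² = 2304/7×(-1/144)² = 1/63
CG = −√(1/63) = -0.125988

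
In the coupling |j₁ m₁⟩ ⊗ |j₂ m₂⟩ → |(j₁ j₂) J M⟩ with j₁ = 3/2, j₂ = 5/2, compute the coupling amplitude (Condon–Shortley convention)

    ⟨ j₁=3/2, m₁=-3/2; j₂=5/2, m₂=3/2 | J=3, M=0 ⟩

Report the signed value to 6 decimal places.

−√(3/10) = -0.547723

triangle: 1!×2!×4!/8! = 48/40320
(j±m)!: 0!×3!×4!×1!×3!×3! = 5184
prefactor² = (2J+1)×Δ×N² = 216/5
  k=1: −1/(1!×0!×2!×3!×0!×1!) = -1/12
Σ = -1/12  ⇒  CG² = 216/5×(-1/12)² = 3/10
CG = −√(3/10) = -0.547723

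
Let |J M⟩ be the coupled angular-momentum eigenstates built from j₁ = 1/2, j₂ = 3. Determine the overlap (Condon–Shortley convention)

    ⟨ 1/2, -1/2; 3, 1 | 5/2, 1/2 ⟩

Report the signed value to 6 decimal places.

triangle: 1!*0!*5!/7! = 120/5040
(j±m)!: 0!*1!*4!*2!*3!*2! = 576
prefactor² = (2J+1)*Δ*N² = 576/7
  k=1: −1/(1!*0!*0!*3!*0!*2!) = -1/12
Σ = -1/12  ⇒  CG² = 576/7*(-1/12)² = 4/7
CG = −√(4/7) = -0.755929

-0.755929  (= −√(4/7))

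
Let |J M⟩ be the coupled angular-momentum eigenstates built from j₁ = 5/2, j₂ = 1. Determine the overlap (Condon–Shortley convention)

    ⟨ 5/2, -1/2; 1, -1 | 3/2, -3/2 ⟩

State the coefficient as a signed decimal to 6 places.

+0.258199

j₁+j₂−J=2  J+j₁−j₂=3  J−j₁+j₂=0  j₁+j₂+J+1=6
(j₁±m₁, j₂±m₂, J±M) = (2,3,0,2,0,3)
P² = 48/5
sum k=0..0:
  [0] +1/12 = 1/12
S = 1/12
C² = P²·S² = 1/15 ; C = +0.258199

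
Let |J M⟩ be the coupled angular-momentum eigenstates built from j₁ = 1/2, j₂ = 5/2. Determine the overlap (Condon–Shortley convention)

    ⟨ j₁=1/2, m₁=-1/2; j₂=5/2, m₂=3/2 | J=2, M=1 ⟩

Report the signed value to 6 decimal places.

-0.816497  (= −√(2/3))

triangle: 1!*0!*4!/6! = 24/720
(j±m)!: 0!*1!*4!*1!*3!*1! = 144
prefactor² = (2J+1)*Δ*N² = 24
  k=1: −1/(1!*0!*0!*3!*0!*1!) = -1/6
Σ = -1/6  ⇒  CG² = 24*(-1/6)² = 2/3
CG = −√(2/3) = -0.816497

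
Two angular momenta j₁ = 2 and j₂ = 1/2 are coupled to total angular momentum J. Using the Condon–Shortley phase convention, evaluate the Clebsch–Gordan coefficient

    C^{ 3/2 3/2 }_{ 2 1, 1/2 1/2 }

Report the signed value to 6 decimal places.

√[4·1!3!0!/5! · 3!1!1!0!3!0!] = √(36/5)
  +(−1)^1/∏(1,0,0,0,3,0)! = -1/6  (running -1/6)
⟨..|..⟩ = √(36/5)·(-1/6) = -0.447214

-0.447214  (= −√(1/5))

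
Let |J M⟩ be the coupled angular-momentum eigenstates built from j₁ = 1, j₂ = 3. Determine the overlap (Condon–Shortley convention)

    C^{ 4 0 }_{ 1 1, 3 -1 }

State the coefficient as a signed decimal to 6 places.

triangle: 0!×2!×6!/9! = 1440/362880
(j±m)!: 2!×0!×2!×4!×4!×4! = 55296
prefactor² = (2J+1)×Δ×N² = 13824/7
  k=0: +1/(0!×0!×0!×2!×2!×4!) = 1/96
Σ = 1/96  ⇒  CG² = 13824/7×1/96² = 3/14
CG = +√(3/14) = +0.462910

+√(3/14) = +0.462910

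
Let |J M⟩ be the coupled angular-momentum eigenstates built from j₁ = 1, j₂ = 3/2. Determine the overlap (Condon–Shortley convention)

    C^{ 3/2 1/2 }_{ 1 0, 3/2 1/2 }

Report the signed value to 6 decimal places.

triangle: 1!×1!×2!/5! = 2/120
(j±m)!: 1!×1!×2!×1!×2!×1! = 4
prefactor² = (2J+1)×Δ×N² = 4/15
  k=0: +1/(0!×1!×1!×2!×0!×0!) = 1/2
  k=1: −1/(1!×0!×0!×1!×1!×1!) = -1
Σ = -1/2  ⇒  CG² = 4/15×(-1/2)² = 1/15
CG = −√(1/15) = -0.258199

−√(1/15) ≈ -0.258199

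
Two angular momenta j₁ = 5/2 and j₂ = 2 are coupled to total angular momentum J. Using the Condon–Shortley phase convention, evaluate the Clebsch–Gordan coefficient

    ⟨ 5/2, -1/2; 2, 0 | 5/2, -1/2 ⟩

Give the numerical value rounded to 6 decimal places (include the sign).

j₁+j₂−J=2  J+j₁−j₂=3  J−j₁+j₂=2  j₁+j₂+J+1=8
(j₁±m₁, j₂±m₂, J±M) = (2,3,2,2,2,3)
P² = 72/35
sum k=0..2:
  [0] +1/24 = 1/24
  [1] −1/2 = -1/2
  [2] +1/8 = 1/8
S = -1/3
C² = P²·S² = 8/35 ; C = -0.478091

-0.478091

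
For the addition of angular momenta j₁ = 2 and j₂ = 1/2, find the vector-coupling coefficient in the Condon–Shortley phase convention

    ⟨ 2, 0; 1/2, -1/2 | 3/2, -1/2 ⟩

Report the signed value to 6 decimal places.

√[4·1!3!0!/5! · 2!2!0!1!1!2!] = √(8/5)
  +(−1)^0/∏(0,1,2,0,1,0)! = 1/2  (running 1/2)
⟨..|..⟩ = √(8/5)·(1/2) = +0.632456

+√(2/5) = +0.632456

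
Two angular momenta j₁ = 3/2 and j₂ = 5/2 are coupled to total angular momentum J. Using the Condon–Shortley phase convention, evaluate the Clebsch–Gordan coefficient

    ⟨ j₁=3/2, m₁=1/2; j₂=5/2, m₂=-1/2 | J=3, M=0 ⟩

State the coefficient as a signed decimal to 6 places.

triangle: 1!·2!·4!/8! = 48/40320
(j±m)!: 2!·1!·2!·3!·3!·3! = 864
prefactor² = (2J+1)·Δ·N² = 36/5
  k=0: +1/(0!·1!·1!·2!·1!·2!) = 1/4
  k=1: −1/(1!·0!·0!·1!·2!·3!) = -1/12
Σ = 1/6  ⇒  CG² = 36/5·1/6² = 1/5
CG = +√(1/5) = +0.447214

+0.447214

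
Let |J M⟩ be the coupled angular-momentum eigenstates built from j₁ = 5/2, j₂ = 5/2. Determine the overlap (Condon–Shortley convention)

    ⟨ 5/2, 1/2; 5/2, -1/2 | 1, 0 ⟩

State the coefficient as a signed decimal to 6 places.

j₁+j₂−J=4  J+j₁−j₂=1  J−j₁+j₂=1  j₁+j₂+J+1=7
(j₁±m₁, j₂±m₂, J±M) = (3,2,2,3,1,1)
P² = 72/35
sum k=1..2:
  [1] −1/6 = -1/6
  [2] +1/4 = 1/4
S = 1/12
C² = P²·S² = 1/70 ; C = +0.119523

+√(1/70) ≈ +0.119523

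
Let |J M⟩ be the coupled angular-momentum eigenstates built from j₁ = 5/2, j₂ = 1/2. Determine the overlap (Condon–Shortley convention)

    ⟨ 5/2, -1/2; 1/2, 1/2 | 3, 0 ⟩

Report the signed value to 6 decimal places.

j₁+j₂−J=0  J+j₁−j₂=5  J−j₁+j₂=1  j₁+j₂+J+1=7
(j₁±m₁, j₂±m₂, J±M) = (2,3,1,0,3,3)
P² = 72
sum k=0..0:
  [0] +1/12 = 1/12
S = 1/12
C² = P²·S² = 1/2 ; C = +0.707107

+0.707107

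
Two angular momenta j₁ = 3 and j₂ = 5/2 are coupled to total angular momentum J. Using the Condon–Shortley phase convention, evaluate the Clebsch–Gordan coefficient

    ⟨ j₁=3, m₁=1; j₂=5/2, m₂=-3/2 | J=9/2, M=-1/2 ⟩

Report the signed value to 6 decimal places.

triangle: 1!×5!×4!/11! = 2880/39916800
(j±m)!: 4!×2!×1!×4!×4!×5! = 3317760
prefactor² = (2J+1)×Δ×N² = 184320/77
  k=0: +1/(0!×1!×2!×1!×3!×3!) = 1/72
  k=1: −1/(1!×0!×1!×0!×4!×4!) = -1/576
Σ = 7/576  ⇒  CG² = 184320/77×7/576² = 35/99
CG = +√(35/99) = +0.594588

+√(35/99) = +0.594588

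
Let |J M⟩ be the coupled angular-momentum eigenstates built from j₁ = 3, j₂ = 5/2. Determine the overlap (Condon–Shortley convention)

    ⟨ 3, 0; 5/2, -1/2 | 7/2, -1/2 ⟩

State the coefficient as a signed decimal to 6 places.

√[8·2!4!3!/10! · 3!3!2!3!3!4!] = √(6912/175)
  +(−1)^0/∏(0,2,3,2,1,1)! = 1/24  (running 1/24)
  +(−1)^1/∏(1,1,2,1,2,2)! = -1/8  (running -1/12)
  +(−1)^2/∏(2,0,1,0,3,3)! = 1/72  (running -5/72)
⟨..|..⟩ = √(6912/175)·(-5/72) = -0.436436

-0.436436  (= −√(4/21))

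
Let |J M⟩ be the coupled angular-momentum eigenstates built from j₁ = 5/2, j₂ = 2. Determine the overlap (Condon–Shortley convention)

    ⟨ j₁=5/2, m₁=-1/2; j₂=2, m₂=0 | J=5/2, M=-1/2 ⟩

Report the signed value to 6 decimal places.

triangle: 2!·3!·2!/8! = 24/40320
(j±m)!: 2!·3!·2!·2!·2!·3! = 576
prefactor² = (2J+1)·Δ·N² = 72/35
  k=0: +1/(0!·2!·3!·2!·0!·0!) = 1/24
  k=1: −1/(1!·1!·2!·1!·1!·1!) = -1/2
  k=2: +1/(2!·0!·1!·0!·2!·2!) = 1/8
Σ = -1/3  ⇒  CG² = 72/35·(-1/3)² = 8/35
CG = −√(8/35) = -0.478091

−√(8/35) ≈ -0.478091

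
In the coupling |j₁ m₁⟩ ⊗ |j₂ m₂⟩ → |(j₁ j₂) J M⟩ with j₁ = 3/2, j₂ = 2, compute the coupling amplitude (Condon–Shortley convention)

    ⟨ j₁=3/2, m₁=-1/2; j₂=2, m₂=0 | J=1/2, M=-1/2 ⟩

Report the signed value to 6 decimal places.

+√(1/5) ≈ +0.447214

j₁+j₂−J=3  J+j₁−j₂=0  J−j₁+j₂=1  j₁+j₂+J+1=5
(j₁±m₁, j₂±m₂, J±M) = (1,2,2,2,0,1)
P² = 4/5
sum k=2..2:
  [2] +1/2 = 1/2
S = 1/2
C² = P²·S² = 1/5 ; C = +0.447214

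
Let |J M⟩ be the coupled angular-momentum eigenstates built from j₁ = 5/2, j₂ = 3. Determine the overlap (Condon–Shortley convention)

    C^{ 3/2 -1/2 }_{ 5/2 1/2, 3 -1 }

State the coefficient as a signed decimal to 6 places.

−√(1/105) ≈ -0.097590

j₁+j₂−J=4  J+j₁−j₂=1  J−j₁+j₂=2  j₁+j₂+J+1=8
(j₁±m₁, j₂±m₂, J±M) = (3,2,2,4,1,2)
P² = 192/35
sum k=1..2:
  [1] −1/6 = -1/6
  [2] +1/8 = 1/8
S = -1/24
C² = P²·S² = 1/105 ; C = -0.097590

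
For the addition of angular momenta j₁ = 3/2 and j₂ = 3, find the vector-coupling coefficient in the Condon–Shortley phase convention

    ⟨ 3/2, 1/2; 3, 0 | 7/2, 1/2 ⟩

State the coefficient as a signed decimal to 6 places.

+√(2/21) = +0.308607

√[8·1!2!5!/9! · 2!1!3!3!4!3!] = √(384/7)
  +(−1)^0/∏(0,1,1,3,1,2)! = 1/12  (running 1/12)
  +(−1)^1/∏(1,0,0,2,2,3)! = -1/24  (running 1/24)
⟨..|..⟩ = √(384/7)·(1/24) = +0.308607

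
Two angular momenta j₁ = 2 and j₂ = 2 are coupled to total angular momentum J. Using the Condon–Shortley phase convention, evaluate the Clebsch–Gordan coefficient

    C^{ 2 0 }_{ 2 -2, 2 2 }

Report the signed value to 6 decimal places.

+0.534522

triangle: 2!*2!*2!/7! = 8/5040
(j±m)!: 0!*4!*4!*0!*2!*2! = 2304
prefactor² = (2J+1)*Δ*N² = 128/7
  k=2: +1/(2!*0!*2!*2!*0!*0!) = 1/8
Σ = 1/8  ⇒  CG² = 128/7*1/8² = 2/7
CG = +√(2/7) = +0.534522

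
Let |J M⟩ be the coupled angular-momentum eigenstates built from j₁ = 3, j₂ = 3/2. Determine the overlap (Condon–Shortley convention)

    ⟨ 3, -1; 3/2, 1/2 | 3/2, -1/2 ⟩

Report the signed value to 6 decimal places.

+0.585540  (= +√(12/35))

j₁+j₂−J=3  J+j₁−j₂=3  J−j₁+j₂=0  j₁+j₂+J+1=7
(j₁±m₁, j₂±m₂, J±M) = (2,4,2,1,1,2)
P² = 192/35
sum k=2..2:
  [2] +1/4 = 1/4
S = 1/4
C² = P²·S² = 12/35 ; C = +0.585540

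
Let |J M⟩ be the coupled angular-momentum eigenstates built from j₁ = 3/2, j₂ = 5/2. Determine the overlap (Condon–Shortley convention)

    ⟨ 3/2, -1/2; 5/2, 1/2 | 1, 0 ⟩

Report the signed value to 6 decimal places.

triangle: 3!*0!*2!/6! = 12/720
(j±m)!: 1!*2!*3!*2!*1!*1! = 24
prefactor² = (2J+1)*Δ*N² = 6/5
  k=2: +1/(2!*1!*0!*1!*0!*1!) = 1/2
Σ = 1/2  ⇒  CG² = 6/5*1/2² = 3/10
CG = +√(3/10) = +0.547723

+0.547723  (= +√(3/10))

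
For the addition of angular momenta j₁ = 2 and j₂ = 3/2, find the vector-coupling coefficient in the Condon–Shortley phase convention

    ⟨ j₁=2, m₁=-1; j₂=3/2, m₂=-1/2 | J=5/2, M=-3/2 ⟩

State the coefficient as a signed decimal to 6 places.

√[6·1!3!2!/7! · 1!3!1!2!1!4!] = √(144/35)
  +(−1)^0/∏(0,1,3,1,0,1)! = 1/6  (running 1/6)
  +(−1)^1/∏(1,0,2,0,1,2)! = -1/4  (running -1/12)
⟨..|..⟩ = √(144/35)·(-1/12) = -0.169031

−√(1/35) = -0.169031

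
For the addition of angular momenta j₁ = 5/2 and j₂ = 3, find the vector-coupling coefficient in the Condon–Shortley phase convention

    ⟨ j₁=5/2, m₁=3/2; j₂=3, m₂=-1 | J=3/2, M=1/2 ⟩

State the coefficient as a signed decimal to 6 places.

√[4·4!1!2!/8! · 4!1!2!4!2!1!] = √(384/35)
  +(−1)^0/∏(0,4,1,2,0,0)! = 1/48  (running 1/48)
  +(−1)^1/∏(1,3,0,1,1,1)! = -1/6  (running -7/48)
⟨..|..⟩ = √(384/35)·(-7/48) = -0.483046

-0.483046  (= −√(7/30))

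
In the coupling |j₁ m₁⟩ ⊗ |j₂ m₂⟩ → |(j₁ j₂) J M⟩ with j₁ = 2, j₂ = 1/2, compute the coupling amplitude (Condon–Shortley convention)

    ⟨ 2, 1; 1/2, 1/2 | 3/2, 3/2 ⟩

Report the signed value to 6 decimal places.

j₁+j₂−J=1  J+j₁−j₂=3  J−j₁+j₂=0  j₁+j₂+J+1=5
(j₁±m₁, j₂±m₂, J±M) = (3,1,1,0,3,0)
P² = 36/5
sum k=1..1:
  [1] −1/6 = -1/6
S = -1/6
C² = P²·S² = 1/5 ; C = -0.447214

-0.447214  (= −√(1/5))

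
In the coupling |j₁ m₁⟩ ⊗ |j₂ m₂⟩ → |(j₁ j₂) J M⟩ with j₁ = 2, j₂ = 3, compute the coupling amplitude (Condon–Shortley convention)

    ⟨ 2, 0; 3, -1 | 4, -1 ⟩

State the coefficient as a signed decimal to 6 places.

+0.327327  (= +√(3/28))

j₁+j₂−J=1  J+j₁−j₂=3  J−j₁+j₂=5  j₁+j₂+J+1=10
(j₁±m₁, j₂±m₂, J±M) = (2,2,2,4,3,5)
P² = 1728/7
sum k=0..1:
  [0] +1/24 = 1/24
  [1] −1/48 = -1/48
S = 1/48
C² = P²·S² = 3/28 ; C = +0.327327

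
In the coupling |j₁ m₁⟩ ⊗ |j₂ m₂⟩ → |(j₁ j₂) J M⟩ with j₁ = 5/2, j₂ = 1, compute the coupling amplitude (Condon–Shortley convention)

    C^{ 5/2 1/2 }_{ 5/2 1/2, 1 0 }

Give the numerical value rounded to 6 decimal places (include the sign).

j₁+j₂−J=1  J+j₁−j₂=4  J−j₁+j₂=1  j₁+j₂+J+1=7
(j₁±m₁, j₂±m₂, J±M) = (3,2,1,1,3,2)
P² = 144/35
sum k=0..1:
  [0] +1/4 = 1/4
  [1] −1/6 = -1/6
S = 1/12
C² = P²·S² = 1/35 ; C = +0.169031

+√(1/35) = +0.169031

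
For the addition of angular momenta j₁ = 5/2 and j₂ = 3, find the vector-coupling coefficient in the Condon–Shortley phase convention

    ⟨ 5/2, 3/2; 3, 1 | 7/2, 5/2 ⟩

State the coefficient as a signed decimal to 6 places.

-0.398410

√[8·2!3!4!/10! · 4!1!4!2!6!1!] = √(18432/35)
  +(−1)^0/∏(0,2,1,4,2,0)! = 1/96  (running 1/96)
  +(−1)^1/∏(1,1,0,3,3,1)! = -1/36  (running -5/288)
⟨..|..⟩ = √(18432/35)·(-5/288) = -0.398410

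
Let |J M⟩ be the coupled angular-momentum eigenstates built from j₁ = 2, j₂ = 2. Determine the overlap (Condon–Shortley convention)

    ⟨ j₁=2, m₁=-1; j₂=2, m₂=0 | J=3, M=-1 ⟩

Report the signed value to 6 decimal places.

√[7·1!3!3!/8! · 1!3!2!2!2!4!] = √(36/5)
  +(−1)^0/∏(0,1,3,2,0,1)! = 1/12  (running 1/12)
  +(−1)^1/∏(1,0,2,1,1,2)! = -1/4  (running -1/6)
⟨..|..⟩ = √(36/5)·(-1/6) = -0.447214

-0.447214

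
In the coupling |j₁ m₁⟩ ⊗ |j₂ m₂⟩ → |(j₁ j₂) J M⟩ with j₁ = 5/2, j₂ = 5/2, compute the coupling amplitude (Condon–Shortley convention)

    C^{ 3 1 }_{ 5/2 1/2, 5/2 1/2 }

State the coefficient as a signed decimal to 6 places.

j₁+j₂−J=2  J+j₁−j₂=3  J−j₁+j₂=3  j₁+j₂+J+1=9
(j₁±m₁, j₂±m₂, J±M) = (3,2,3,2,4,2)
P² = 48/5
sum k=0..2:
  [0] +1/24 = 1/24
  [1] −1/4 = -1/4
  [2] +1/24 = 1/24
S = -1/6
C² = P²·S² = 4/15 ; C = -0.516398

−√(4/15) ≈ -0.516398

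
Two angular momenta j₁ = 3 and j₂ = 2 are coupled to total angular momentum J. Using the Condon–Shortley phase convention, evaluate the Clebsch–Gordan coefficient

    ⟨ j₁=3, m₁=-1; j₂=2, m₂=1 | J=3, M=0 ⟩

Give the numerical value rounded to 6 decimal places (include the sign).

j₁+j₂−J=2  J+j₁−j₂=4  J−j₁+j₂=2  j₁+j₂+J+1=9
(j₁±m₁, j₂±m₂, J±M) = (2,4,3,1,3,3)
P² = 96/5
sum k=1..2:
  [1] −1/12 = -1/12
  [2] +1/8 = 1/8
S = 1/24
C² = P²·S² = 1/30 ; C = +0.182574

+√(1/30) ≈ +0.182574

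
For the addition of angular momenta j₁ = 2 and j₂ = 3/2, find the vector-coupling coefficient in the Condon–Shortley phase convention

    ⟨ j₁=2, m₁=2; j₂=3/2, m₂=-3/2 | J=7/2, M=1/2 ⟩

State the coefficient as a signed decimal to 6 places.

√[8·0!4!3!/8! · 4!0!0!3!4!3!] = √(20736/35)
  +(−1)^0/∏(0,0,0,0,4,3)! = 1/144  (running 1/144)
⟨..|..⟩ = √(20736/35)·(1/144) = +0.169031

+0.169031  (= +√(1/35))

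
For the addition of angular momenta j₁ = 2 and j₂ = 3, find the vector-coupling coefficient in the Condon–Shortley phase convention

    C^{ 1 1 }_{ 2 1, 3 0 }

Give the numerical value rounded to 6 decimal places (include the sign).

triangle: 4!×0!×2!/7! = 48/5040
(j±m)!: 3!×1!×3!×3!×2!×0! = 432
prefactor² = (2J+1)×Δ×N² = 432/35
  k=1: −1/(1!×3!×0!×2!×0!×0!) = -1/12
Σ = -1/12  ⇒  CG² = 432/35×(-1/12)² = 3/35
CG = −√(3/35) = -0.292770

-0.292770  (= −√(3/35))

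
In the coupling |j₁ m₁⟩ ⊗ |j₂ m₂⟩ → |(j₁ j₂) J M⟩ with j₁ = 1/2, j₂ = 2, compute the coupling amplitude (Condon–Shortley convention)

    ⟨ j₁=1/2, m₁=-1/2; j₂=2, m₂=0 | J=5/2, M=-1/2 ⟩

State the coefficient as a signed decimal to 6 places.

+0.774597  (= +√(3/5))

√[6·0!1!4!/6! · 0!1!2!2!2!3!] = √(48/5)
  +(−1)^0/∏(0,0,1,2,0,2)! = 1/4  (running 1/4)
⟨..|..⟩ = √(48/5)·(1/4) = +0.774597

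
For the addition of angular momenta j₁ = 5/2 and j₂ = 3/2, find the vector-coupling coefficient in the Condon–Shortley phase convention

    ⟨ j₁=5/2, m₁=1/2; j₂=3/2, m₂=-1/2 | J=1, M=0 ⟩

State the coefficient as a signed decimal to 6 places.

j₁+j₂−J=3  J+j₁−j₂=2  J−j₁+j₂=0  j₁+j₂+J+1=6
(j₁±m₁, j₂±m₂, J±M) = (3,2,1,2,1,1)
P² = 6/5
sum k=1..1:
  [1] −1/2 = -1/2
S = -1/2
C² = P²·S² = 3/10 ; C = -0.547723

−√(3/10) ≈ -0.547723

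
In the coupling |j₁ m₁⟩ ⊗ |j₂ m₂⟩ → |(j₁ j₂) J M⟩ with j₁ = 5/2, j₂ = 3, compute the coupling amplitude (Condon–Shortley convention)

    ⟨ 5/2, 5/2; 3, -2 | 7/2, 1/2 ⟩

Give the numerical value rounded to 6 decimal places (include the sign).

+√(16/63) = +0.503953

√[8·2!3!4!/10! · 5!0!1!5!4!3!] = √(9216/7)
  +(−1)^0/∏(0,2,0,1,3,3)! = 1/72  (running 1/72)
⟨..|..⟩ = √(9216/7)·(1/72) = +0.503953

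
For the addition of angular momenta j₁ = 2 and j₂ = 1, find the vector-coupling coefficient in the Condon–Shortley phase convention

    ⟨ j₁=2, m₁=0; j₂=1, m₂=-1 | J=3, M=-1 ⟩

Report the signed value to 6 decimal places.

+√(2/5) ≈ +0.632456

triangle: 0!*4!*2!/7! = 48/5040
(j±m)!: 2!*2!*0!*2!*2!*4! = 384
prefactor² = (2J+1)*Δ*N² = 128/5
  k=0: +1/(0!*0!*2!*0!*2!*2!) = 1/8
Σ = 1/8  ⇒  CG² = 128/5*1/8² = 2/5
CG = +√(2/5) = +0.632456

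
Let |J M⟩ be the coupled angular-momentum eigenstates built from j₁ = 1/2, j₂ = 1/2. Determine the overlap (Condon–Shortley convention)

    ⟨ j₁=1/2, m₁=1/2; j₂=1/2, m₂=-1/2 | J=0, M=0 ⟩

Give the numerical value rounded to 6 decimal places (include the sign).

+0.707107  (= +√(1/2))

√[1·1!0!0!/2! · 1!0!0!1!0!0!] = √(1/2)
  +(−1)^0/∏(0,1,0,0,0,0)! = 1  (running 1)
⟨..|..⟩ = √(1/2)·(1) = +0.707107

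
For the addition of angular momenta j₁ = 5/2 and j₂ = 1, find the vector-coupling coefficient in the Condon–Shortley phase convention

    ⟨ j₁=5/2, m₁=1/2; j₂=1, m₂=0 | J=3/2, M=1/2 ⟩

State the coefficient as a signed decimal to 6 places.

triangle: 2!·3!·0!/6! = 12/720
(j±m)!: 3!·2!·1!·1!·2!·1! = 24
prefactor² = (2J+1)·Δ·N² = 8/5
  k=1: −1/(1!·1!·1!·0!·2!·0!) = -1/2
Σ = -1/2  ⇒  CG² = 8/5·(-1/2)² = 2/5
CG = −√(2/5) = -0.632456

-0.632456  (= −√(2/5))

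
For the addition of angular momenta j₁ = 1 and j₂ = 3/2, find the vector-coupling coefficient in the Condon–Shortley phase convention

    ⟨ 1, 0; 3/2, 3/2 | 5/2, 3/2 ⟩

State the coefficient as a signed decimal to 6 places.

√[6·0!2!3!/6! · 1!1!3!0!4!1!] = √(72/5)
  +(−1)^0/∏(0,0,1,3,1,0)! = 1/6  (running 1/6)
⟨..|..⟩ = √(72/5)·(1/6) = +0.632456

+0.632456  (= +√(2/5))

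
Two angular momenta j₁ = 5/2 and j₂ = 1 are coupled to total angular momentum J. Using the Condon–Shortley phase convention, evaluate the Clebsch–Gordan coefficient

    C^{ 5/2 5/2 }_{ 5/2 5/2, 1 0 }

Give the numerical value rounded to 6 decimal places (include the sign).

j₁+j₂−J=1  J+j₁−j₂=4  J−j₁+j₂=1  j₁+j₂+J+1=7
(j₁±m₁, j₂±m₂, J±M) = (5,0,1,1,5,0)
P² = 2880/7
sum k=0..0:
  [0] +1/24 = 1/24
S = 1/24
C² = P²·S² = 5/7 ; C = +0.845154

+√(5/7) ≈ +0.845154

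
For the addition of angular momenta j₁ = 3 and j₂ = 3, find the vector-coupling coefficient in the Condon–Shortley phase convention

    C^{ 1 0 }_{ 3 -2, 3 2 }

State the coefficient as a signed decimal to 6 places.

+√(1/7) ≈ +0.377964

j₁+j₂−J=5  J+j₁−j₂=1  J−j₁+j₂=1  j₁+j₂+J+1=8
(j₁±m₁, j₂±m₂, J±M) = (1,5,5,1,1,1)
P² = 900/7
sum k=4..5:
  [4] +1/24 = 1/24
  [5] −1/120 = -1/120
S = 1/30
C² = P²·S² = 1/7 ; C = +0.377964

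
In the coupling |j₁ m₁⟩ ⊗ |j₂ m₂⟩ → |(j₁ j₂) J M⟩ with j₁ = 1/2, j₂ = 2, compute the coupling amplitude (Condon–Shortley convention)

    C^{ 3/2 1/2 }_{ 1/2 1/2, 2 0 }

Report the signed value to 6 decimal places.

+√(2/5) ≈ +0.632456

√[4·1!0!3!/5! · 1!0!2!2!2!1!] = √(8/5)
  +(−1)^0/∏(0,1,0,2,0,1)! = 1/2  (running 1/2)
⟨..|..⟩ = √(8/5)·(1/2) = +0.632456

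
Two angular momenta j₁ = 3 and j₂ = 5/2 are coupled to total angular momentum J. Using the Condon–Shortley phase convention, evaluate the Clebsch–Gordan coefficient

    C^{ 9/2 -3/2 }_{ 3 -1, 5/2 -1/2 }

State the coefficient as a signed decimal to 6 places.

−√(5/231) ≈ -0.147122

j₁+j₂−J=1  J+j₁−j₂=5  J−j₁+j₂=4  j₁+j₂+J+1=11
(j₁±m₁, j₂±m₂, J±M) = (2,4,2,3,3,6)
P² = 138240/77
sum k=0..1:
  [0] +1/96 = 1/96
  [1] −1/72 = -1/72
S = -1/288
C² = P²·S² = 5/231 ; C = -0.147122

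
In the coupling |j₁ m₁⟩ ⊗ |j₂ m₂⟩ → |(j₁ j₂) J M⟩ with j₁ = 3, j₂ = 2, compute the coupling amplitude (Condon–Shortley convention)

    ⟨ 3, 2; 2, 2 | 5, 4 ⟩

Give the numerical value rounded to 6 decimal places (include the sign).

+0.774597

j₁+j₂−J=0  J+j₁−j₂=6  J−j₁+j₂=4  j₁+j₂+J+1=11
(j₁±m₁, j₂±m₂, J±M) = (5,1,4,0,9,1)
P² = 4976640
sum k=0..0:
  [0] +1/2880 = 1/2880
S = 1/2880
C² = P²·S² = 3/5 ; C = +0.774597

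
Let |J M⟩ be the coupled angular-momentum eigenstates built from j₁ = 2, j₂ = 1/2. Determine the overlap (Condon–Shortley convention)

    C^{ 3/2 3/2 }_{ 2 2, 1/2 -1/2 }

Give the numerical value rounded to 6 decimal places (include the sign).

+0.894427

j₁+j₂−J=1  J+j₁−j₂=3  J−j₁+j₂=0  j₁+j₂+J+1=5
(j₁±m₁, j₂±m₂, J±M) = (4,0,0,1,3,0)
P² = 144/5
sum k=0..0:
  [0] +1/6 = 1/6
S = 1/6
C² = P²·S² = 4/5 ; C = +0.894427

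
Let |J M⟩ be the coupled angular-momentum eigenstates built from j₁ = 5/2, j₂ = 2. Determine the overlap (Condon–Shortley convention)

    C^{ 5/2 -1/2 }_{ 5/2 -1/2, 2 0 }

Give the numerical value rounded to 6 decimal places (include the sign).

√[6·2!3!2!/8! · 2!3!2!2!2!3!] = √(72/35)
  +(−1)^0/∏(0,2,3,2,0,0)! = 1/24  (running 1/24)
  +(−1)^1/∏(1,1,2,1,1,1)! = -1/2  (running -11/24)
  +(−1)^2/∏(2,0,1,0,2,2)! = 1/8  (running -1/3)
⟨..|..⟩ = √(72/35)·(-1/3) = -0.478091

-0.478091  (= −√(8/35))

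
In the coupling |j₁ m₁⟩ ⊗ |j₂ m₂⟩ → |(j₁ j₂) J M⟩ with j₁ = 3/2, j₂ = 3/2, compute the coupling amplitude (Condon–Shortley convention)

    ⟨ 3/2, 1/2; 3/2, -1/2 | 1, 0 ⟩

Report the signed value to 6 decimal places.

j₁+j₂−J=2  J+j₁−j₂=1  J−j₁+j₂=1  j₁+j₂+J+1=5
(j₁±m₁, j₂±m₂, J±M) = (2,1,1,2,1,1)
P² = 1/5
sum k=0..1:
  [0] +1/2 = 1/2
  [1] −1/1 = -1
S = -1/2
C² = P²·S² = 1/20 ; C = -0.223607

−√(1/20) = -0.223607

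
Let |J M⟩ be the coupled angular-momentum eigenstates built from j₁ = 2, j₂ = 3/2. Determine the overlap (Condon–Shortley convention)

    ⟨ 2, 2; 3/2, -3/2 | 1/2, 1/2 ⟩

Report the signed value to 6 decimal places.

triangle: 3!×1!×0!/5! = 6/120
(j±m)!: 4!×0!×0!×3!×1!×0! = 144
prefactor² = (2J+1)×Δ×N² = 72/5
  k=0: +1/(0!×3!×0!×0!×1!×0!) = 1/6
Σ = 1/6  ⇒  CG² = 72/5×1/6² = 2/5
CG = +√(2/5) = +0.632456

+√(2/5) = +0.632456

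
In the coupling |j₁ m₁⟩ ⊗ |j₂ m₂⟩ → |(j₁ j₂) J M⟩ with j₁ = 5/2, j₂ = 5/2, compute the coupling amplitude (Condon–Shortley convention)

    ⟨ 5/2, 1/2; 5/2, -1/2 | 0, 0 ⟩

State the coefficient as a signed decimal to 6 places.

j₁+j₂−J=5  J+j₁−j₂=0  J−j₁+j₂=0  j₁+j₂+J+1=6
(j₁±m₁, j₂±m₂, J±M) = (3,2,2,3,0,0)
P² = 24
sum k=2..2:
  [2] +1/12 = 1/12
S = 1/12
C² = P²·S² = 1/6 ; C = +0.408248

+√(1/6) ≈ +0.408248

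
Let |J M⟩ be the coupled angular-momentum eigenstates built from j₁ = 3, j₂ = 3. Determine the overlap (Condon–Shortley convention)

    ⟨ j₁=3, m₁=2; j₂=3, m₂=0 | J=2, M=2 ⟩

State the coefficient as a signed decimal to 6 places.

√[5·4!2!2!/9! · 5!1!3!3!4!0!] = √(960/7)
  +(−1)^1/∏(1,3,0,2,2,0)! = -1/24  (running -1/24)
⟨..|..⟩ = √(960/7)·(-1/24) = -0.487950

−√(5/21) ≈ -0.487950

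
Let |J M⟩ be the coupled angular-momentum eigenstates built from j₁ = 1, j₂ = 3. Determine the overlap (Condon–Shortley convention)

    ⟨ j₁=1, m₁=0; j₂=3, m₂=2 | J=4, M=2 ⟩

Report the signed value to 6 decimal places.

triangle: 0!·2!·6!/9! = 1440/362880
(j±m)!: 1!·1!·5!·1!·6!·2! = 172800
prefactor² = (2J+1)·Δ·N² = 43200/7
  k=0: +1/(0!·0!·1!·5!·1!·1!) = 1/120
Σ = 1/120  ⇒  CG² = 43200/7·1/120² = 3/7
CG = +√(3/7) = +0.654654

+0.654654  (= +√(3/7))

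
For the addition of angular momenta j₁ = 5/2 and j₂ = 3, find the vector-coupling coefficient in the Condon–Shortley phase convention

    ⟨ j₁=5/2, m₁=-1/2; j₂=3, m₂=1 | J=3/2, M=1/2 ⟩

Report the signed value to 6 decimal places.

−√(1/105) ≈ -0.097590

triangle: 4!×1!×2!/8! = 48/40320
(j±m)!: 2!×3!×4!×2!×2!×1! = 1152
prefactor² = (2J+1)×Δ×N² = 192/35
  k=2: +1/(2!×2!×1!×2!×0!×0!) = 1/8
  k=3: −1/(3!×1!×0!×1!×1!×1!) = -1/6
Σ = -1/24  ⇒  CG² = 192/35×(-1/24)² = 1/105
CG = −√(1/105) = -0.097590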